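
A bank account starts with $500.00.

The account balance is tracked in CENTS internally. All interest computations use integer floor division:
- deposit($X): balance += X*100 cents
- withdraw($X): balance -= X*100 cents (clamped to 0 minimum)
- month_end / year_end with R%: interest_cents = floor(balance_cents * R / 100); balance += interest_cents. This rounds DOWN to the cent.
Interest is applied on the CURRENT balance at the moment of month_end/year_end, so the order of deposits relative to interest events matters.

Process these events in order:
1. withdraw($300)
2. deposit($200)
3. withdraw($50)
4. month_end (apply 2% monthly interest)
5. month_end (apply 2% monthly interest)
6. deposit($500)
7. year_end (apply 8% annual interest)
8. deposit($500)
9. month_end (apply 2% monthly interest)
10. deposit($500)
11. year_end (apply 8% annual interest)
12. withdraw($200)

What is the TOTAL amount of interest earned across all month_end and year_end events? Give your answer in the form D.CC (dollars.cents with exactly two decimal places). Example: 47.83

Answer: 268.88

Derivation:
After 1 (withdraw($300)): balance=$200.00 total_interest=$0.00
After 2 (deposit($200)): balance=$400.00 total_interest=$0.00
After 3 (withdraw($50)): balance=$350.00 total_interest=$0.00
After 4 (month_end (apply 2% monthly interest)): balance=$357.00 total_interest=$7.00
After 5 (month_end (apply 2% monthly interest)): balance=$364.14 total_interest=$14.14
After 6 (deposit($500)): balance=$864.14 total_interest=$14.14
After 7 (year_end (apply 8% annual interest)): balance=$933.27 total_interest=$83.27
After 8 (deposit($500)): balance=$1433.27 total_interest=$83.27
After 9 (month_end (apply 2% monthly interest)): balance=$1461.93 total_interest=$111.93
After 10 (deposit($500)): balance=$1961.93 total_interest=$111.93
After 11 (year_end (apply 8% annual interest)): balance=$2118.88 total_interest=$268.88
After 12 (withdraw($200)): balance=$1918.88 total_interest=$268.88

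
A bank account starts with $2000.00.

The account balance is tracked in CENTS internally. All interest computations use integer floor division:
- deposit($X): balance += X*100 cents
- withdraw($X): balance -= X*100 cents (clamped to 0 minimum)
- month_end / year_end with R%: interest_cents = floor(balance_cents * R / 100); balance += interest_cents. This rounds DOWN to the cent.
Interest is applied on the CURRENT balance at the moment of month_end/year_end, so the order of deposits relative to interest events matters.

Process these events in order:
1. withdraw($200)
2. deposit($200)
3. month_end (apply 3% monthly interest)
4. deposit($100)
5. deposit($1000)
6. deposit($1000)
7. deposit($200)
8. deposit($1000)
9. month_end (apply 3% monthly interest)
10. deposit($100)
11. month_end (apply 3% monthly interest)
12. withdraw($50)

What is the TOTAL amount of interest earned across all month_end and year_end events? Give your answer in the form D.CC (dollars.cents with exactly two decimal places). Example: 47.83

Answer: 389.42

Derivation:
After 1 (withdraw($200)): balance=$1800.00 total_interest=$0.00
After 2 (deposit($200)): balance=$2000.00 total_interest=$0.00
After 3 (month_end (apply 3% monthly interest)): balance=$2060.00 total_interest=$60.00
After 4 (deposit($100)): balance=$2160.00 total_interest=$60.00
After 5 (deposit($1000)): balance=$3160.00 total_interest=$60.00
After 6 (deposit($1000)): balance=$4160.00 total_interest=$60.00
After 7 (deposit($200)): balance=$4360.00 total_interest=$60.00
After 8 (deposit($1000)): balance=$5360.00 total_interest=$60.00
After 9 (month_end (apply 3% monthly interest)): balance=$5520.80 total_interest=$220.80
After 10 (deposit($100)): balance=$5620.80 total_interest=$220.80
After 11 (month_end (apply 3% monthly interest)): balance=$5789.42 total_interest=$389.42
After 12 (withdraw($50)): balance=$5739.42 total_interest=$389.42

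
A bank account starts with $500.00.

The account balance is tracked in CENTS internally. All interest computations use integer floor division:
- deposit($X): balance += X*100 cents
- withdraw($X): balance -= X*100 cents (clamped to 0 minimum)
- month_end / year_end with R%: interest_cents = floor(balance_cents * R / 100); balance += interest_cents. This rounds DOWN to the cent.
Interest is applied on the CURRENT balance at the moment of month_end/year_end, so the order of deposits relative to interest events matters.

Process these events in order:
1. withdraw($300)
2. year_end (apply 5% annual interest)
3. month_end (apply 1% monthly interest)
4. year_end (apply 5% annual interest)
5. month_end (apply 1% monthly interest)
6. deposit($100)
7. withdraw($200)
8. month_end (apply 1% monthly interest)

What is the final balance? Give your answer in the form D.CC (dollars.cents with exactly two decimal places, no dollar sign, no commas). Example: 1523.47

Answer: 126.16

Derivation:
After 1 (withdraw($300)): balance=$200.00 total_interest=$0.00
After 2 (year_end (apply 5% annual interest)): balance=$210.00 total_interest=$10.00
After 3 (month_end (apply 1% monthly interest)): balance=$212.10 total_interest=$12.10
After 4 (year_end (apply 5% annual interest)): balance=$222.70 total_interest=$22.70
After 5 (month_end (apply 1% monthly interest)): balance=$224.92 total_interest=$24.92
After 6 (deposit($100)): balance=$324.92 total_interest=$24.92
After 7 (withdraw($200)): balance=$124.92 total_interest=$24.92
After 8 (month_end (apply 1% monthly interest)): balance=$126.16 total_interest=$26.16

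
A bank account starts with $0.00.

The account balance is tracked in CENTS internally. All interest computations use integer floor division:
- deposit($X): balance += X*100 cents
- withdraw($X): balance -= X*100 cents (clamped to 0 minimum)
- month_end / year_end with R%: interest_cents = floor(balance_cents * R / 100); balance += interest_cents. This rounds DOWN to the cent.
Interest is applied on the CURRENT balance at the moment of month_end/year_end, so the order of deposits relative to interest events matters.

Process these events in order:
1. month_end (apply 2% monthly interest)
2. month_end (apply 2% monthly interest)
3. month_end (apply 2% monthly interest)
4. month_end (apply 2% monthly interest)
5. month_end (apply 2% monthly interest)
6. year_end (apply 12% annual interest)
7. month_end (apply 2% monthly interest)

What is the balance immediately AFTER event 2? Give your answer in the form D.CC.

After 1 (month_end (apply 2% monthly interest)): balance=$0.00 total_interest=$0.00
After 2 (month_end (apply 2% monthly interest)): balance=$0.00 total_interest=$0.00

Answer: 0.00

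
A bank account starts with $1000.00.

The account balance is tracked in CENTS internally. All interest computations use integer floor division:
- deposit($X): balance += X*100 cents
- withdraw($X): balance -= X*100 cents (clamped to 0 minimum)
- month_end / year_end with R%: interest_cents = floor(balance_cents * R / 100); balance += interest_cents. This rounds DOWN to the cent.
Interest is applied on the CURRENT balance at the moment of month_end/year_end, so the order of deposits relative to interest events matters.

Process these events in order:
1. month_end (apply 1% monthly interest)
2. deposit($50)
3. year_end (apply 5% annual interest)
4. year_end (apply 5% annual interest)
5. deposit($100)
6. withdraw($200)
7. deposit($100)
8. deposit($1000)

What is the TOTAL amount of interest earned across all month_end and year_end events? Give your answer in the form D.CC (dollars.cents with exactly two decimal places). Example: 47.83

After 1 (month_end (apply 1% monthly interest)): balance=$1010.00 total_interest=$10.00
After 2 (deposit($50)): balance=$1060.00 total_interest=$10.00
After 3 (year_end (apply 5% annual interest)): balance=$1113.00 total_interest=$63.00
After 4 (year_end (apply 5% annual interest)): balance=$1168.65 total_interest=$118.65
After 5 (deposit($100)): balance=$1268.65 total_interest=$118.65
After 6 (withdraw($200)): balance=$1068.65 total_interest=$118.65
After 7 (deposit($100)): balance=$1168.65 total_interest=$118.65
After 8 (deposit($1000)): balance=$2168.65 total_interest=$118.65

Answer: 118.65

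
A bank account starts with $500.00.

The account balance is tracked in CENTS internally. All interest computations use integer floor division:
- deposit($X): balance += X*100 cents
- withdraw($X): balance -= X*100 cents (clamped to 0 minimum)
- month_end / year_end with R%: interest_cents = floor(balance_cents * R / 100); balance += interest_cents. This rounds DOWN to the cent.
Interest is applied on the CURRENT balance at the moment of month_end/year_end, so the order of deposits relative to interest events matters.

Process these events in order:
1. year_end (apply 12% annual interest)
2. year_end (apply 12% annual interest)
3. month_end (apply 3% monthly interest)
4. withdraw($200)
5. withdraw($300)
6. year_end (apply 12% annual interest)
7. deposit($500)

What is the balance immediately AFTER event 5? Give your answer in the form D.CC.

After 1 (year_end (apply 12% annual interest)): balance=$560.00 total_interest=$60.00
After 2 (year_end (apply 12% annual interest)): balance=$627.20 total_interest=$127.20
After 3 (month_end (apply 3% monthly interest)): balance=$646.01 total_interest=$146.01
After 4 (withdraw($200)): balance=$446.01 total_interest=$146.01
After 5 (withdraw($300)): balance=$146.01 total_interest=$146.01

Answer: 146.01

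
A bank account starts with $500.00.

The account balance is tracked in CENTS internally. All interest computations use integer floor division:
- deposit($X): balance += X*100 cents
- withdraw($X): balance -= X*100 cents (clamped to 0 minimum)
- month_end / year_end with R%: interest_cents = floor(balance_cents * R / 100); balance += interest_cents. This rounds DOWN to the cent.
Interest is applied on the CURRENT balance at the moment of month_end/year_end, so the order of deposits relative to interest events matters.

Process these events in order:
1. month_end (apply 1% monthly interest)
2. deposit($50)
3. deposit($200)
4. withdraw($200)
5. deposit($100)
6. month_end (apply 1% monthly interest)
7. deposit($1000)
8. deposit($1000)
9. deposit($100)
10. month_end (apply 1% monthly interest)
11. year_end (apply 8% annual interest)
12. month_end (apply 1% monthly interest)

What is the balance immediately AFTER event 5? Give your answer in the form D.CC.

Answer: 655.00

Derivation:
After 1 (month_end (apply 1% monthly interest)): balance=$505.00 total_interest=$5.00
After 2 (deposit($50)): balance=$555.00 total_interest=$5.00
After 3 (deposit($200)): balance=$755.00 total_interest=$5.00
After 4 (withdraw($200)): balance=$555.00 total_interest=$5.00
After 5 (deposit($100)): balance=$655.00 total_interest=$5.00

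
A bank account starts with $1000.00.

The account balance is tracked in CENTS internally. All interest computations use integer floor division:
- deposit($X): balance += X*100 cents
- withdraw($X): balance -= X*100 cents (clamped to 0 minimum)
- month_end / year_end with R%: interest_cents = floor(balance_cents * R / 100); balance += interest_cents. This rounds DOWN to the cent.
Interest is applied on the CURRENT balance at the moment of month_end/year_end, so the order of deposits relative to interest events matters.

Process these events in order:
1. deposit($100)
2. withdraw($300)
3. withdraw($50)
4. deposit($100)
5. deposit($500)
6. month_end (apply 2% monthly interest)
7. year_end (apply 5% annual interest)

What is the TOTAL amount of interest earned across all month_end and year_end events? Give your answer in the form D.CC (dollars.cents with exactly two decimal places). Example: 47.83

After 1 (deposit($100)): balance=$1100.00 total_interest=$0.00
After 2 (withdraw($300)): balance=$800.00 total_interest=$0.00
After 3 (withdraw($50)): balance=$750.00 total_interest=$0.00
After 4 (deposit($100)): balance=$850.00 total_interest=$0.00
After 5 (deposit($500)): balance=$1350.00 total_interest=$0.00
After 6 (month_end (apply 2% monthly interest)): balance=$1377.00 total_interest=$27.00
After 7 (year_end (apply 5% annual interest)): balance=$1445.85 total_interest=$95.85

Answer: 95.85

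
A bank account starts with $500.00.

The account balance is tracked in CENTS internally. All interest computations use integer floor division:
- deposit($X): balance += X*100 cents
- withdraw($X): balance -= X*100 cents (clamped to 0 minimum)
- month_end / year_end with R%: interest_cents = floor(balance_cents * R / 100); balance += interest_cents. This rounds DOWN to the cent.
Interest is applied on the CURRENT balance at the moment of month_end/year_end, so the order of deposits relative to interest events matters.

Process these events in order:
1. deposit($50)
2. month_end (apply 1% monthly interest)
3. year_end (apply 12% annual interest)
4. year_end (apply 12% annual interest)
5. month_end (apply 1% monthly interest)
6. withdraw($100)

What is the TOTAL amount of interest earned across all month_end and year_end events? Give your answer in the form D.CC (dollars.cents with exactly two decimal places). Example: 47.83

Answer: 153.77

Derivation:
After 1 (deposit($50)): balance=$550.00 total_interest=$0.00
After 2 (month_end (apply 1% monthly interest)): balance=$555.50 total_interest=$5.50
After 3 (year_end (apply 12% annual interest)): balance=$622.16 total_interest=$72.16
After 4 (year_end (apply 12% annual interest)): balance=$696.81 total_interest=$146.81
After 5 (month_end (apply 1% monthly interest)): balance=$703.77 total_interest=$153.77
After 6 (withdraw($100)): balance=$603.77 total_interest=$153.77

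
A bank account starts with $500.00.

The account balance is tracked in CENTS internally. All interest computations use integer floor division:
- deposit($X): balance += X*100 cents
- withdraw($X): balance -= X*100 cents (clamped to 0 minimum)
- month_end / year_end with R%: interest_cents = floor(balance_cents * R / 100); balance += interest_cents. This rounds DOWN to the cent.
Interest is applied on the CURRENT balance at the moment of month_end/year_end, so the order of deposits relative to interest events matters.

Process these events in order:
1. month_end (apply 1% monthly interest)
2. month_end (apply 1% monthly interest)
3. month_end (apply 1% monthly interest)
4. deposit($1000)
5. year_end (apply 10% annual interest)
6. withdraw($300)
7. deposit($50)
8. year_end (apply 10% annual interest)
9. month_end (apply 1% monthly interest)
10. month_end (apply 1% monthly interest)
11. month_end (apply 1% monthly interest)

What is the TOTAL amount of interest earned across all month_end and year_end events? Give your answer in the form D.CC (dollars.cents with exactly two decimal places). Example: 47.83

Answer: 355.52

Derivation:
After 1 (month_end (apply 1% monthly interest)): balance=$505.00 total_interest=$5.00
After 2 (month_end (apply 1% monthly interest)): balance=$510.05 total_interest=$10.05
After 3 (month_end (apply 1% monthly interest)): balance=$515.15 total_interest=$15.15
After 4 (deposit($1000)): balance=$1515.15 total_interest=$15.15
After 5 (year_end (apply 10% annual interest)): balance=$1666.66 total_interest=$166.66
After 6 (withdraw($300)): balance=$1366.66 total_interest=$166.66
After 7 (deposit($50)): balance=$1416.66 total_interest=$166.66
After 8 (year_end (apply 10% annual interest)): balance=$1558.32 total_interest=$308.32
After 9 (month_end (apply 1% monthly interest)): balance=$1573.90 total_interest=$323.90
After 10 (month_end (apply 1% monthly interest)): balance=$1589.63 total_interest=$339.63
After 11 (month_end (apply 1% monthly interest)): balance=$1605.52 total_interest=$355.52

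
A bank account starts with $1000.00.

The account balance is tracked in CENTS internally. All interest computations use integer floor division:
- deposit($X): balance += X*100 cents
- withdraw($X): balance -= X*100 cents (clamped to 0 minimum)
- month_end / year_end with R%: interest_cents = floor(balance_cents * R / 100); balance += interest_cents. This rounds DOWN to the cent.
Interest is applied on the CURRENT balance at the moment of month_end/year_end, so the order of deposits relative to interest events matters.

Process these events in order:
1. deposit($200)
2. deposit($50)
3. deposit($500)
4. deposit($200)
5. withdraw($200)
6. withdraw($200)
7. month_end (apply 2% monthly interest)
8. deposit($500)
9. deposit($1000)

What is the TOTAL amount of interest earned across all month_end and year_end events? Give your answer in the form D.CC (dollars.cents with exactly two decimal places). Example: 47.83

Answer: 31.00

Derivation:
After 1 (deposit($200)): balance=$1200.00 total_interest=$0.00
After 2 (deposit($50)): balance=$1250.00 total_interest=$0.00
After 3 (deposit($500)): balance=$1750.00 total_interest=$0.00
After 4 (deposit($200)): balance=$1950.00 total_interest=$0.00
After 5 (withdraw($200)): balance=$1750.00 total_interest=$0.00
After 6 (withdraw($200)): balance=$1550.00 total_interest=$0.00
After 7 (month_end (apply 2% monthly interest)): balance=$1581.00 total_interest=$31.00
After 8 (deposit($500)): balance=$2081.00 total_interest=$31.00
After 9 (deposit($1000)): balance=$3081.00 total_interest=$31.00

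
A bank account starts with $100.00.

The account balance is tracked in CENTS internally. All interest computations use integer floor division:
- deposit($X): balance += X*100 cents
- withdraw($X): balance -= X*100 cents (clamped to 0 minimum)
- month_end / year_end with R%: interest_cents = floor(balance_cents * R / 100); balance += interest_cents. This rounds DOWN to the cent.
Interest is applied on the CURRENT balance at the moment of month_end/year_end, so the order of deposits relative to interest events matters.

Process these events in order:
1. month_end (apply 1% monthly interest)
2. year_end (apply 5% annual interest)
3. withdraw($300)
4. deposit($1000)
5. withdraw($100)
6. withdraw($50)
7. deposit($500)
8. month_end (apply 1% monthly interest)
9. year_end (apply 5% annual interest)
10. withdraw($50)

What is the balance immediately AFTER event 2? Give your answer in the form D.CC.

After 1 (month_end (apply 1% monthly interest)): balance=$101.00 total_interest=$1.00
After 2 (year_end (apply 5% annual interest)): balance=$106.05 total_interest=$6.05

Answer: 106.05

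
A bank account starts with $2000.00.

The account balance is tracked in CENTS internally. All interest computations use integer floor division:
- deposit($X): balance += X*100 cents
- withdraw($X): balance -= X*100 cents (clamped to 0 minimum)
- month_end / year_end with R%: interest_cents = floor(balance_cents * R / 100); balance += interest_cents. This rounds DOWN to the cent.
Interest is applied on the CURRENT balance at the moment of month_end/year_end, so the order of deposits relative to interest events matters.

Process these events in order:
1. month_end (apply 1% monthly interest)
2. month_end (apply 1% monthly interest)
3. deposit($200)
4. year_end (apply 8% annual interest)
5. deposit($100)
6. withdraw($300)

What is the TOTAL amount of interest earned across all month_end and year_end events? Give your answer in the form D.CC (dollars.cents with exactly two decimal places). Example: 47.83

Answer: 219.41

Derivation:
After 1 (month_end (apply 1% monthly interest)): balance=$2020.00 total_interest=$20.00
After 2 (month_end (apply 1% monthly interest)): balance=$2040.20 total_interest=$40.20
After 3 (deposit($200)): balance=$2240.20 total_interest=$40.20
After 4 (year_end (apply 8% annual interest)): balance=$2419.41 total_interest=$219.41
After 5 (deposit($100)): balance=$2519.41 total_interest=$219.41
After 6 (withdraw($300)): balance=$2219.41 total_interest=$219.41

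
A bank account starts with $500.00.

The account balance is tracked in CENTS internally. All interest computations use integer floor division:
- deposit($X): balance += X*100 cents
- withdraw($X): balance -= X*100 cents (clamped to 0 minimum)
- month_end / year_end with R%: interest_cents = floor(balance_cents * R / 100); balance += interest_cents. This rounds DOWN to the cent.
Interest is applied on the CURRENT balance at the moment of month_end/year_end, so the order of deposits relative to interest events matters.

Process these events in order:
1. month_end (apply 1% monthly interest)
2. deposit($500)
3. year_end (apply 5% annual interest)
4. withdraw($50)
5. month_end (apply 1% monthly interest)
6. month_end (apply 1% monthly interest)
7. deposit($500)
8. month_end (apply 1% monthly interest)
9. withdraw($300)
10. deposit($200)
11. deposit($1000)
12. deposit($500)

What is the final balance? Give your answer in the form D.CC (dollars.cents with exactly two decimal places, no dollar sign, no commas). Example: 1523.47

After 1 (month_end (apply 1% monthly interest)): balance=$505.00 total_interest=$5.00
After 2 (deposit($500)): balance=$1005.00 total_interest=$5.00
After 3 (year_end (apply 5% annual interest)): balance=$1055.25 total_interest=$55.25
After 4 (withdraw($50)): balance=$1005.25 total_interest=$55.25
After 5 (month_end (apply 1% monthly interest)): balance=$1015.30 total_interest=$65.30
After 6 (month_end (apply 1% monthly interest)): balance=$1025.45 total_interest=$75.45
After 7 (deposit($500)): balance=$1525.45 total_interest=$75.45
After 8 (month_end (apply 1% monthly interest)): balance=$1540.70 total_interest=$90.70
After 9 (withdraw($300)): balance=$1240.70 total_interest=$90.70
After 10 (deposit($200)): balance=$1440.70 total_interest=$90.70
After 11 (deposit($1000)): balance=$2440.70 total_interest=$90.70
After 12 (deposit($500)): balance=$2940.70 total_interest=$90.70

Answer: 2940.70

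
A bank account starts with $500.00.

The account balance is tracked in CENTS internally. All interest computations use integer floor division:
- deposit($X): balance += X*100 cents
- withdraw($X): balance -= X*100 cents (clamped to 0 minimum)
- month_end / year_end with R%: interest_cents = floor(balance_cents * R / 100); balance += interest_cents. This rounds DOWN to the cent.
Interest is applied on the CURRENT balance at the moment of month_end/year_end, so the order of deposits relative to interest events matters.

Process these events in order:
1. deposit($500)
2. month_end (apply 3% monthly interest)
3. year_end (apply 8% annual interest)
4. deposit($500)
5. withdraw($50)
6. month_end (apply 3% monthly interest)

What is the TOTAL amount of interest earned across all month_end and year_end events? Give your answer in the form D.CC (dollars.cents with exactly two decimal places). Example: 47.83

After 1 (deposit($500)): balance=$1000.00 total_interest=$0.00
After 2 (month_end (apply 3% monthly interest)): balance=$1030.00 total_interest=$30.00
After 3 (year_end (apply 8% annual interest)): balance=$1112.40 total_interest=$112.40
After 4 (deposit($500)): balance=$1612.40 total_interest=$112.40
After 5 (withdraw($50)): balance=$1562.40 total_interest=$112.40
After 6 (month_end (apply 3% monthly interest)): balance=$1609.27 total_interest=$159.27

Answer: 159.27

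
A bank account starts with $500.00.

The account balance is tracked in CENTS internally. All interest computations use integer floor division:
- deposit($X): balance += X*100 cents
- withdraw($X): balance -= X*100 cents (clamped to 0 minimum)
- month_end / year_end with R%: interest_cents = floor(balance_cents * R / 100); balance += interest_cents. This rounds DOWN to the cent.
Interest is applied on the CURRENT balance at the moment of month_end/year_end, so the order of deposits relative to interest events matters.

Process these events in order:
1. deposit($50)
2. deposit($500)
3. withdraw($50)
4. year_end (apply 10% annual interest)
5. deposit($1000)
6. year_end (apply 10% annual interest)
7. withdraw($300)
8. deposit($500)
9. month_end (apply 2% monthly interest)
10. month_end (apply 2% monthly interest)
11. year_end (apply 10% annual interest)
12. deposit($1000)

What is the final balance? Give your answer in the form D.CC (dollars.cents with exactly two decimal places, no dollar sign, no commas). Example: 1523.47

Answer: 3872.54

Derivation:
After 1 (deposit($50)): balance=$550.00 total_interest=$0.00
After 2 (deposit($500)): balance=$1050.00 total_interest=$0.00
After 3 (withdraw($50)): balance=$1000.00 total_interest=$0.00
After 4 (year_end (apply 10% annual interest)): balance=$1100.00 total_interest=$100.00
After 5 (deposit($1000)): balance=$2100.00 total_interest=$100.00
After 6 (year_end (apply 10% annual interest)): balance=$2310.00 total_interest=$310.00
After 7 (withdraw($300)): balance=$2010.00 total_interest=$310.00
After 8 (deposit($500)): balance=$2510.00 total_interest=$310.00
After 9 (month_end (apply 2% monthly interest)): balance=$2560.20 total_interest=$360.20
After 10 (month_end (apply 2% monthly interest)): balance=$2611.40 total_interest=$411.40
After 11 (year_end (apply 10% annual interest)): balance=$2872.54 total_interest=$672.54
After 12 (deposit($1000)): balance=$3872.54 total_interest=$672.54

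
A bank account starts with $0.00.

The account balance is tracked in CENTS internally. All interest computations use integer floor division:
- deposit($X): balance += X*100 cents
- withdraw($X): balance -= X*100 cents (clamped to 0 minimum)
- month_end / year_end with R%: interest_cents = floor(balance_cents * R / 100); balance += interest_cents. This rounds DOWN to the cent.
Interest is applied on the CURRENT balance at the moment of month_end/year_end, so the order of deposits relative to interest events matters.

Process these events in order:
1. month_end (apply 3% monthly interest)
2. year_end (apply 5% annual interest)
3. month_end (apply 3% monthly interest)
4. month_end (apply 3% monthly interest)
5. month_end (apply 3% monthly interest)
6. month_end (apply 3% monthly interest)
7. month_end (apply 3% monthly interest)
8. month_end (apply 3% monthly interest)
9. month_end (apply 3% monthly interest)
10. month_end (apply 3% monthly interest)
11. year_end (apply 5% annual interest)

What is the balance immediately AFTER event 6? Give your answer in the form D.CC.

Answer: 0.00

Derivation:
After 1 (month_end (apply 3% monthly interest)): balance=$0.00 total_interest=$0.00
After 2 (year_end (apply 5% annual interest)): balance=$0.00 total_interest=$0.00
After 3 (month_end (apply 3% monthly interest)): balance=$0.00 total_interest=$0.00
After 4 (month_end (apply 3% monthly interest)): balance=$0.00 total_interest=$0.00
After 5 (month_end (apply 3% monthly interest)): balance=$0.00 total_interest=$0.00
After 6 (month_end (apply 3% monthly interest)): balance=$0.00 total_interest=$0.00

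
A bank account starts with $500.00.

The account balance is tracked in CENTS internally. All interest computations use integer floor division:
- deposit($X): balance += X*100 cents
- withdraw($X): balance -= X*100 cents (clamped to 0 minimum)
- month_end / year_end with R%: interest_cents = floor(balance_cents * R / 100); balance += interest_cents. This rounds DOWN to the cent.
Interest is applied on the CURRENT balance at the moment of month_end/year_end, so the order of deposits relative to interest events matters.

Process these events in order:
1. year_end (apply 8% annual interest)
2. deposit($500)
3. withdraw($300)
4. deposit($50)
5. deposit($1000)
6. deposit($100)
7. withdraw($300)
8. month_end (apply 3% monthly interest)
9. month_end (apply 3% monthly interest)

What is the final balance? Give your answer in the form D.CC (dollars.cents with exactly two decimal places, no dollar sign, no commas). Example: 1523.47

Answer: 1686.83

Derivation:
After 1 (year_end (apply 8% annual interest)): balance=$540.00 total_interest=$40.00
After 2 (deposit($500)): balance=$1040.00 total_interest=$40.00
After 3 (withdraw($300)): balance=$740.00 total_interest=$40.00
After 4 (deposit($50)): balance=$790.00 total_interest=$40.00
After 5 (deposit($1000)): balance=$1790.00 total_interest=$40.00
After 6 (deposit($100)): balance=$1890.00 total_interest=$40.00
After 7 (withdraw($300)): balance=$1590.00 total_interest=$40.00
After 8 (month_end (apply 3% monthly interest)): balance=$1637.70 total_interest=$87.70
After 9 (month_end (apply 3% monthly interest)): balance=$1686.83 total_interest=$136.83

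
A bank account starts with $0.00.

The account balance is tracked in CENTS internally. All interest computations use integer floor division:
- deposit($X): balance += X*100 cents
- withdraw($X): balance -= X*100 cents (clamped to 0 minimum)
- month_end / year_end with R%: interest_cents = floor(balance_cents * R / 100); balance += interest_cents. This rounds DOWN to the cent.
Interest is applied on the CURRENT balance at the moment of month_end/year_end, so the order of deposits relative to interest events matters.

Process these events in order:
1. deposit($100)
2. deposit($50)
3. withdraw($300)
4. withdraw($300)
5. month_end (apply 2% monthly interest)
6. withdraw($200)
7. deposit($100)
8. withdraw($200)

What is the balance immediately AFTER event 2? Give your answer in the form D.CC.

Answer: 150.00

Derivation:
After 1 (deposit($100)): balance=$100.00 total_interest=$0.00
After 2 (deposit($50)): balance=$150.00 total_interest=$0.00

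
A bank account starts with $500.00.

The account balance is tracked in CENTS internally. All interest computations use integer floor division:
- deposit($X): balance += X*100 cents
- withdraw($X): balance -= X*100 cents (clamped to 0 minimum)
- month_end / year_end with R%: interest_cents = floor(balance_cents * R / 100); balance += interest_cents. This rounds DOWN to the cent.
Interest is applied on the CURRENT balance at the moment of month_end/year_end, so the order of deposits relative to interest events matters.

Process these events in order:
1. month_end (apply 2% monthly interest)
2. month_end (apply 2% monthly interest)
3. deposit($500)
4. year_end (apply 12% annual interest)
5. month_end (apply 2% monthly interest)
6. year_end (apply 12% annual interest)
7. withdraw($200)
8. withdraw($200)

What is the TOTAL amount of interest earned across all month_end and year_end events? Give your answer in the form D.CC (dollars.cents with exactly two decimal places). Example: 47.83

Answer: 305.32

Derivation:
After 1 (month_end (apply 2% monthly interest)): balance=$510.00 total_interest=$10.00
After 2 (month_end (apply 2% monthly interest)): balance=$520.20 total_interest=$20.20
After 3 (deposit($500)): balance=$1020.20 total_interest=$20.20
After 4 (year_end (apply 12% annual interest)): balance=$1142.62 total_interest=$142.62
After 5 (month_end (apply 2% monthly interest)): balance=$1165.47 total_interest=$165.47
After 6 (year_end (apply 12% annual interest)): balance=$1305.32 total_interest=$305.32
After 7 (withdraw($200)): balance=$1105.32 total_interest=$305.32
After 8 (withdraw($200)): balance=$905.32 total_interest=$305.32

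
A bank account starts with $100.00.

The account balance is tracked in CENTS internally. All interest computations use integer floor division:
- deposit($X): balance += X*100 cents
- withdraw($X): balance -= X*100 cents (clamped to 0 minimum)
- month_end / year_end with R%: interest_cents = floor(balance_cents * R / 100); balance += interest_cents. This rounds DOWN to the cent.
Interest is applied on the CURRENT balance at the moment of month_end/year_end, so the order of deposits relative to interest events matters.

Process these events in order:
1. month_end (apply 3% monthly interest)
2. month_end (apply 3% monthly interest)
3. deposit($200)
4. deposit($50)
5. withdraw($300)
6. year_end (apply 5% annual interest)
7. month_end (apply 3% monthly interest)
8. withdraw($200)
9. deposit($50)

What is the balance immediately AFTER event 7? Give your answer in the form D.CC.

After 1 (month_end (apply 3% monthly interest)): balance=$103.00 total_interest=$3.00
After 2 (month_end (apply 3% monthly interest)): balance=$106.09 total_interest=$6.09
After 3 (deposit($200)): balance=$306.09 total_interest=$6.09
After 4 (deposit($50)): balance=$356.09 total_interest=$6.09
After 5 (withdraw($300)): balance=$56.09 total_interest=$6.09
After 6 (year_end (apply 5% annual interest)): balance=$58.89 total_interest=$8.89
After 7 (month_end (apply 3% monthly interest)): balance=$60.65 total_interest=$10.65

Answer: 60.65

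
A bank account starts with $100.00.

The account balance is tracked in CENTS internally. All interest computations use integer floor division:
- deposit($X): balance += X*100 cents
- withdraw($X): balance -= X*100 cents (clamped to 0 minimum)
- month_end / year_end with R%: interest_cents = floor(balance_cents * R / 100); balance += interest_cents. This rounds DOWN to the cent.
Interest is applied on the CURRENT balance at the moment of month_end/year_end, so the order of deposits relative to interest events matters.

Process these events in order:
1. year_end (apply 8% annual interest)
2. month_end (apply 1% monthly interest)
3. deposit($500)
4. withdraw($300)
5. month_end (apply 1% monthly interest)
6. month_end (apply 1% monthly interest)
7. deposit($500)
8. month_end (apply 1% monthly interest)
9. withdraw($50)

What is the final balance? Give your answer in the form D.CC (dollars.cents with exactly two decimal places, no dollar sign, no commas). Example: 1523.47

Answer: 773.44

Derivation:
After 1 (year_end (apply 8% annual interest)): balance=$108.00 total_interest=$8.00
After 2 (month_end (apply 1% monthly interest)): balance=$109.08 total_interest=$9.08
After 3 (deposit($500)): balance=$609.08 total_interest=$9.08
After 4 (withdraw($300)): balance=$309.08 total_interest=$9.08
After 5 (month_end (apply 1% monthly interest)): balance=$312.17 total_interest=$12.17
After 6 (month_end (apply 1% monthly interest)): balance=$315.29 total_interest=$15.29
After 7 (deposit($500)): balance=$815.29 total_interest=$15.29
After 8 (month_end (apply 1% monthly interest)): balance=$823.44 total_interest=$23.44
After 9 (withdraw($50)): balance=$773.44 total_interest=$23.44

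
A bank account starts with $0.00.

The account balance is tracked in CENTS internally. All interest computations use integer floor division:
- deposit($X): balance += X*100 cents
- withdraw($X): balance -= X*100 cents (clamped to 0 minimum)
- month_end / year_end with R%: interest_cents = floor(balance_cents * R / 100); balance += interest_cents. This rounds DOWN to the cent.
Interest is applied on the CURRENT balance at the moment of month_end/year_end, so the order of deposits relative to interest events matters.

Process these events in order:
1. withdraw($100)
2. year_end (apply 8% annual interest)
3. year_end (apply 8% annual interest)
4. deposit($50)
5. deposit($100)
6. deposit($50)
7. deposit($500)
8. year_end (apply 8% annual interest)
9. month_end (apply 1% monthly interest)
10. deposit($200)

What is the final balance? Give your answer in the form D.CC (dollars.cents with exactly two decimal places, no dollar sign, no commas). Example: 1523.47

After 1 (withdraw($100)): balance=$0.00 total_interest=$0.00
After 2 (year_end (apply 8% annual interest)): balance=$0.00 total_interest=$0.00
After 3 (year_end (apply 8% annual interest)): balance=$0.00 total_interest=$0.00
After 4 (deposit($50)): balance=$50.00 total_interest=$0.00
After 5 (deposit($100)): balance=$150.00 total_interest=$0.00
After 6 (deposit($50)): balance=$200.00 total_interest=$0.00
After 7 (deposit($500)): balance=$700.00 total_interest=$0.00
After 8 (year_end (apply 8% annual interest)): balance=$756.00 total_interest=$56.00
After 9 (month_end (apply 1% monthly interest)): balance=$763.56 total_interest=$63.56
After 10 (deposit($200)): balance=$963.56 total_interest=$63.56

Answer: 963.56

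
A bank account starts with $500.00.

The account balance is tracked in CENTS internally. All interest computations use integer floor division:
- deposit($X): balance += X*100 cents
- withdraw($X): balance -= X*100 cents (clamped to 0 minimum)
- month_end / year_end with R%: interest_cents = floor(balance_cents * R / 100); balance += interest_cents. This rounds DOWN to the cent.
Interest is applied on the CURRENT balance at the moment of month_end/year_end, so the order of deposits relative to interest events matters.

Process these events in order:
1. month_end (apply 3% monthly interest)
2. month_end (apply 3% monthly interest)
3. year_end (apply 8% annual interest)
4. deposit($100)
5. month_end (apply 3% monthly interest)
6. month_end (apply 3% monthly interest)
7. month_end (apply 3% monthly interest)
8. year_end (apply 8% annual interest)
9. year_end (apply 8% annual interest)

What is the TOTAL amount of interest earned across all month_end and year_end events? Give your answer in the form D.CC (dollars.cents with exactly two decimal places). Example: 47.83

Answer: 257.60

Derivation:
After 1 (month_end (apply 3% monthly interest)): balance=$515.00 total_interest=$15.00
After 2 (month_end (apply 3% monthly interest)): balance=$530.45 total_interest=$30.45
After 3 (year_end (apply 8% annual interest)): balance=$572.88 total_interest=$72.88
After 4 (deposit($100)): balance=$672.88 total_interest=$72.88
After 5 (month_end (apply 3% monthly interest)): balance=$693.06 total_interest=$93.06
After 6 (month_end (apply 3% monthly interest)): balance=$713.85 total_interest=$113.85
After 7 (month_end (apply 3% monthly interest)): balance=$735.26 total_interest=$135.26
After 8 (year_end (apply 8% annual interest)): balance=$794.08 total_interest=$194.08
After 9 (year_end (apply 8% annual interest)): balance=$857.60 total_interest=$257.60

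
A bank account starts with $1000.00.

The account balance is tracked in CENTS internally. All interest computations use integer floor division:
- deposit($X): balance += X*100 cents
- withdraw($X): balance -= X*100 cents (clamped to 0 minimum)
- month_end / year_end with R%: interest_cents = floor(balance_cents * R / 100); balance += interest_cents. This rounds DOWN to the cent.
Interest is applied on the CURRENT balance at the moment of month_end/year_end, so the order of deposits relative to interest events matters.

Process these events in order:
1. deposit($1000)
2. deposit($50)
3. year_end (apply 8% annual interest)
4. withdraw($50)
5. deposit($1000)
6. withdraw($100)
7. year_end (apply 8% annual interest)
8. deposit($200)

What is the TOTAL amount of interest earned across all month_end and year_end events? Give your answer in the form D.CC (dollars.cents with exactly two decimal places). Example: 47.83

Answer: 409.12

Derivation:
After 1 (deposit($1000)): balance=$2000.00 total_interest=$0.00
After 2 (deposit($50)): balance=$2050.00 total_interest=$0.00
After 3 (year_end (apply 8% annual interest)): balance=$2214.00 total_interest=$164.00
After 4 (withdraw($50)): balance=$2164.00 total_interest=$164.00
After 5 (deposit($1000)): balance=$3164.00 total_interest=$164.00
After 6 (withdraw($100)): balance=$3064.00 total_interest=$164.00
After 7 (year_end (apply 8% annual interest)): balance=$3309.12 total_interest=$409.12
After 8 (deposit($200)): balance=$3509.12 total_interest=$409.12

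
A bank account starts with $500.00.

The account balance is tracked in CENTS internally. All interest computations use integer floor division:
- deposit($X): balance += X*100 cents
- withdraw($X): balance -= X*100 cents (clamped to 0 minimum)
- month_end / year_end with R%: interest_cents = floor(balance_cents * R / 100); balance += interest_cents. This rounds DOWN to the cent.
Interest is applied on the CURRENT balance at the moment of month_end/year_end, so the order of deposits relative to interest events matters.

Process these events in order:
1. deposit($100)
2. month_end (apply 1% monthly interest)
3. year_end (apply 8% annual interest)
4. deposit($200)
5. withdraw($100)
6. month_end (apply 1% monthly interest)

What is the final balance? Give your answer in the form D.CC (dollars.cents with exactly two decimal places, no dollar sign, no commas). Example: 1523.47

Answer: 762.02

Derivation:
After 1 (deposit($100)): balance=$600.00 total_interest=$0.00
After 2 (month_end (apply 1% monthly interest)): balance=$606.00 total_interest=$6.00
After 3 (year_end (apply 8% annual interest)): balance=$654.48 total_interest=$54.48
After 4 (deposit($200)): balance=$854.48 total_interest=$54.48
After 5 (withdraw($100)): balance=$754.48 total_interest=$54.48
After 6 (month_end (apply 1% monthly interest)): balance=$762.02 total_interest=$62.02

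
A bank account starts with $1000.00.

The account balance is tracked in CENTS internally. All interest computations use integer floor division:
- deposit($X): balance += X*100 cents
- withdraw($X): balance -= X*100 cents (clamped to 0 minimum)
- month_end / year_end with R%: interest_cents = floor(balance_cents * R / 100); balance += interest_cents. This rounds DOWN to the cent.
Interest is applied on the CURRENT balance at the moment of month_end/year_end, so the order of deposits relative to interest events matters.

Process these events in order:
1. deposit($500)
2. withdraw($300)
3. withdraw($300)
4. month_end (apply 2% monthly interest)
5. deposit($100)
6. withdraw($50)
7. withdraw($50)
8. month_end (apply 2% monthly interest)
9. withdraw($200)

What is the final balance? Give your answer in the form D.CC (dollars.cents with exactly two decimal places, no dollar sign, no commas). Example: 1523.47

Answer: 736.36

Derivation:
After 1 (deposit($500)): balance=$1500.00 total_interest=$0.00
After 2 (withdraw($300)): balance=$1200.00 total_interest=$0.00
After 3 (withdraw($300)): balance=$900.00 total_interest=$0.00
After 4 (month_end (apply 2% monthly interest)): balance=$918.00 total_interest=$18.00
After 5 (deposit($100)): balance=$1018.00 total_interest=$18.00
After 6 (withdraw($50)): balance=$968.00 total_interest=$18.00
After 7 (withdraw($50)): balance=$918.00 total_interest=$18.00
After 8 (month_end (apply 2% monthly interest)): balance=$936.36 total_interest=$36.36
After 9 (withdraw($200)): balance=$736.36 total_interest=$36.36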